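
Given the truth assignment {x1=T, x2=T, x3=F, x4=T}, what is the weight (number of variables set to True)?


The weight is the number of variables assigned True.
True variables: x1, x2, x4.
Weight = 3.

3


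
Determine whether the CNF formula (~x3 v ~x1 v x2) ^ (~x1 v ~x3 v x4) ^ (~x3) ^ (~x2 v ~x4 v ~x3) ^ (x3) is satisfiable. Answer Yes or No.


Check all 16 possible truth assignments.
Number of satisfying assignments found: 0.
The formula is unsatisfiable.

No


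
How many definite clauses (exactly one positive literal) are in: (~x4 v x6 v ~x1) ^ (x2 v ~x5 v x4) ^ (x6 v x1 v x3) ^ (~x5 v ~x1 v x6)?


A definite clause has exactly one positive literal.
Clause 1: 1 positive -> definite
Clause 2: 2 positive -> not definite
Clause 3: 3 positive -> not definite
Clause 4: 1 positive -> definite
Definite clause count = 2.

2


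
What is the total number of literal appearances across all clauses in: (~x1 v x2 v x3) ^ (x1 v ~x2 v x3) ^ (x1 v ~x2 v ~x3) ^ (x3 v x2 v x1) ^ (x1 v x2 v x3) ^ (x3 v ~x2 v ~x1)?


Clause lengths: 3, 3, 3, 3, 3, 3.
Sum = 3 + 3 + 3 + 3 + 3 + 3 = 18.

18


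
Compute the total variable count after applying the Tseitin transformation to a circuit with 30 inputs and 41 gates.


The Tseitin transformation introduces one auxiliary variable per gate.
Total variables = inputs + gates = 30 + 41 = 71.

71


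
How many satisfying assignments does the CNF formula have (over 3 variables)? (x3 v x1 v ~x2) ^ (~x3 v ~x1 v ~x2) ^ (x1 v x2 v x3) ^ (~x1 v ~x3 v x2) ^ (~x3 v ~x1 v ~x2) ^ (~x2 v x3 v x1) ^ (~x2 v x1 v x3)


Enumerate all 8 truth assignments over 3 variables.
Test each against every clause.
Satisfying assignments found: 4.

4


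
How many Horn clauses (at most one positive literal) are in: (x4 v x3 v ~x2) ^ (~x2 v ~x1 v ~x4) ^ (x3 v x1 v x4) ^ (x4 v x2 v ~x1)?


A Horn clause has at most one positive literal.
Clause 1: 2 positive lit(s) -> not Horn
Clause 2: 0 positive lit(s) -> Horn
Clause 3: 3 positive lit(s) -> not Horn
Clause 4: 2 positive lit(s) -> not Horn
Total Horn clauses = 1.

1


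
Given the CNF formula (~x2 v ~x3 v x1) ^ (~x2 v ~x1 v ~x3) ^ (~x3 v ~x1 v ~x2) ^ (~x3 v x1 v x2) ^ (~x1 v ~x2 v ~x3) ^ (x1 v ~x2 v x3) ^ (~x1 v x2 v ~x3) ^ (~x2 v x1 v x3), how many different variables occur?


Identify each distinct variable in the formula.
Variables found: x1, x2, x3.
Total distinct variables = 3.

3


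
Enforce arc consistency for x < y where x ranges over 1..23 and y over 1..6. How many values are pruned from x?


For the constraint x < y, x needs a supporting value in y's domain.
x can be at most 5 (one less than y's maximum).
Valid x values from domain: 5 out of 23.
Pruned = 23 - 5 = 18.

18


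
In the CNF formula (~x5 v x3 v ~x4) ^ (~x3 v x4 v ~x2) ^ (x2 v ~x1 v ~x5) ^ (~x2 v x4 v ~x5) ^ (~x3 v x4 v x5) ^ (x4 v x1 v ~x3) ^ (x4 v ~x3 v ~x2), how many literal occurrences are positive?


Scan each clause for unnegated literals.
Clause 1: 1 positive; Clause 2: 1 positive; Clause 3: 1 positive; Clause 4: 1 positive; Clause 5: 2 positive; Clause 6: 2 positive; Clause 7: 1 positive.
Total positive literal occurrences = 9.

9


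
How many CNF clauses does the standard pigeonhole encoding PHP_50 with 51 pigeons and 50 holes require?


The PHP encoding has two parts:
1) At-least-one-hole clauses: 51 (one per pigeon, each with 50 literals).
2) At-most-one-pigeon-per-hole clauses: 50 holes * C(51,2) = 50 * 1275 = 63750.
Total clauses = 51 + 63750 = 63801.

63801


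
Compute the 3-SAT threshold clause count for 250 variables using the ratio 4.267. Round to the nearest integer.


The 3-SAT phase transition occurs at approximately 4.267 clauses per variable.
m = 4.267 * 250 = 1066.75.
Rounded to nearest integer: 1067.

1067


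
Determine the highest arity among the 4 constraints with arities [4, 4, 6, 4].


The arities are: 4, 4, 6, 4.
Scan for the maximum value.
Maximum arity = 6.

6


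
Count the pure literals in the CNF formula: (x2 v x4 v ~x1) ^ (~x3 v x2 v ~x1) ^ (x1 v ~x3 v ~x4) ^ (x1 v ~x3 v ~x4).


A pure literal appears in only one polarity across all clauses.
Pure literals: x2 (positive only), x3 (negative only).
Count = 2.

2


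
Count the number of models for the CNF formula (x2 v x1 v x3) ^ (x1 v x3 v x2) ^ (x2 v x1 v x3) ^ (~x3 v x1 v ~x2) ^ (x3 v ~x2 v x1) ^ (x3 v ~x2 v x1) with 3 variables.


Enumerate all 8 truth assignments over 3 variables.
Test each against every clause.
Satisfying assignments found: 5.

5


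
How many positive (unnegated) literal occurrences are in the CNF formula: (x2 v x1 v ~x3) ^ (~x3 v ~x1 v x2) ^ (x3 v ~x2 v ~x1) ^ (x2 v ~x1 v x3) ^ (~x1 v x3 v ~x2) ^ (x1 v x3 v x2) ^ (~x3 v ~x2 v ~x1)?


Scan each clause for unnegated literals.
Clause 1: 2 positive; Clause 2: 1 positive; Clause 3: 1 positive; Clause 4: 2 positive; Clause 5: 1 positive; Clause 6: 3 positive; Clause 7: 0 positive.
Total positive literal occurrences = 10.

10


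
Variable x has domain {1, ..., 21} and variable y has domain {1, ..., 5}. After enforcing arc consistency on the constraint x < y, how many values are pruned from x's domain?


For the constraint x < y, x needs a supporting value in y's domain.
x can be at most 4 (one less than y's maximum).
Valid x values from domain: 4 out of 21.
Pruned = 21 - 4 = 17.

17


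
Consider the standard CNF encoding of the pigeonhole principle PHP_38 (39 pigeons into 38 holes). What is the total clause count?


The PHP encoding has two parts:
1) At-least-one-hole clauses: 39 (one per pigeon, each with 38 literals).
2) At-most-one-pigeon-per-hole clauses: 38 holes * C(39,2) = 38 * 741 = 28158.
Total clauses = 39 + 28158 = 28197.

28197


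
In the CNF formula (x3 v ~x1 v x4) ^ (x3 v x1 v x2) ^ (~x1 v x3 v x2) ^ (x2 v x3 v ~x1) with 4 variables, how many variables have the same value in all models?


Find all satisfying assignments: 11 model(s).
Check which variables have the same value in every model.
No variable is fixed across all models.
Backbone size = 0.

0


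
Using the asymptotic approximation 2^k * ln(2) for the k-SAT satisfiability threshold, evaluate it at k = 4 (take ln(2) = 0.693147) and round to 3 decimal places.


Using the asymptotic formula: threshold ~ 2^k * ln(2).
2^4 = 16.
16 * 0.693147 = 11.09.

11.09


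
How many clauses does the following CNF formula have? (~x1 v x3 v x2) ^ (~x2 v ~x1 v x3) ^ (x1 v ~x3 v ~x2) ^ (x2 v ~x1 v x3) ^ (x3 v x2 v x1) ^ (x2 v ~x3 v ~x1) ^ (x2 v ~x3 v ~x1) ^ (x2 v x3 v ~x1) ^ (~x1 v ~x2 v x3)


Each group enclosed in parentheses joined by ^ is one clause.
Counting the conjuncts: 9 clauses.

9


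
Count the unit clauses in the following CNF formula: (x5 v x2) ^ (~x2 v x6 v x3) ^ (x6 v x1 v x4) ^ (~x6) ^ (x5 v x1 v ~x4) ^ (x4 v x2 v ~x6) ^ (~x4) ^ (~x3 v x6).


A unit clause contains exactly one literal.
Unit clauses found: (~x6), (~x4).
Count = 2.

2


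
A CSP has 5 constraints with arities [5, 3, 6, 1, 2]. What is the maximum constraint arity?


The arities are: 5, 3, 6, 1, 2.
Scan for the maximum value.
Maximum arity = 6.

6


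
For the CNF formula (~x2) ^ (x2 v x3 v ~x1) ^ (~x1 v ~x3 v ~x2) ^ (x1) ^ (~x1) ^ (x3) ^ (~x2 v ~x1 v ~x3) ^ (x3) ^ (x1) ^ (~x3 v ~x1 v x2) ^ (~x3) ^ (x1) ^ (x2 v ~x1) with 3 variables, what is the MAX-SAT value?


Enumerate all 8 truth assignments.
For each, count how many of the 13 clauses are satisfied.
The formula is not fully satisfiable, so the maximum is below 13.
Maximum simultaneously satisfiable clauses = 9.

9


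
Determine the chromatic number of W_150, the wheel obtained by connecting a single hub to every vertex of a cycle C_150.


W_150 consists of the cycle C_150 together with a hub vertex adjacent to every cycle vertex.
The cycle C_150 needs 2 colors (even cycle -> 2).
The hub is adjacent to every cycle vertex, so it must receive a new color distinct from all of them.
Chromatic number = 2 + 1 = 3.

3


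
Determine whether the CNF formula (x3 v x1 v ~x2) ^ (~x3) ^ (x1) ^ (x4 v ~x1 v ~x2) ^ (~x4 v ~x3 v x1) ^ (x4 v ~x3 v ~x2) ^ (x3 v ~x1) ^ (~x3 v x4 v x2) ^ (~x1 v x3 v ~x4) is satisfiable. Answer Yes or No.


Check all 16 possible truth assignments.
Number of satisfying assignments found: 0.
The formula is unsatisfiable.

No


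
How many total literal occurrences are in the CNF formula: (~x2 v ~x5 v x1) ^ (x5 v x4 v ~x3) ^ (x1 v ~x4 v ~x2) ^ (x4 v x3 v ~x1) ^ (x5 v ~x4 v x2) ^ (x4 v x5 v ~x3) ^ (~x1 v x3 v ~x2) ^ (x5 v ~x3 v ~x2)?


Clause lengths: 3, 3, 3, 3, 3, 3, 3, 3.
Sum = 3 + 3 + 3 + 3 + 3 + 3 + 3 + 3 = 24.

24


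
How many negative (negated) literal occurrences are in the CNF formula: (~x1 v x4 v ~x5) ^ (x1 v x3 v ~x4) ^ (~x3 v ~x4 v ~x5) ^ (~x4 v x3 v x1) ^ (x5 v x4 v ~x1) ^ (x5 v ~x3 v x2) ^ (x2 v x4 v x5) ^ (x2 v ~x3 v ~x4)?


Scan each clause for negated literals.
Clause 1: 2 negative; Clause 2: 1 negative; Clause 3: 3 negative; Clause 4: 1 negative; Clause 5: 1 negative; Clause 6: 1 negative; Clause 7: 0 negative; Clause 8: 2 negative.
Total negative literal occurrences = 11.

11


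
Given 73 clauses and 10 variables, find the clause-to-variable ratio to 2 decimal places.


Clause-to-variable ratio = clauses / variables.
73 / 10 = 7.3.

7.3


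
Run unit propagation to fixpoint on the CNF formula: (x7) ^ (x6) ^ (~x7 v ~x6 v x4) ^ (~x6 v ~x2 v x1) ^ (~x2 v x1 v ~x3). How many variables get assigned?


Unit propagation repeatedly assigns the literal in any unit clause, then simplifies.
Assignments in order: x7 = T, x6 = T, x4 = T.
No further unit clauses remain.
Total variables assigned = 3.

3


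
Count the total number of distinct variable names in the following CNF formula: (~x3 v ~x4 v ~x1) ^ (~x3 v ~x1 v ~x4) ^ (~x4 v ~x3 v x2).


Identify each distinct variable in the formula.
Variables found: x1, x2, x3, x4.
Total distinct variables = 4.

4


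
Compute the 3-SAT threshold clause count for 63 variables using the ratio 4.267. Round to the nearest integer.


The 3-SAT phase transition occurs at approximately 4.267 clauses per variable.
m = 4.267 * 63 = 268.821.
Rounded to nearest integer: 269.

269


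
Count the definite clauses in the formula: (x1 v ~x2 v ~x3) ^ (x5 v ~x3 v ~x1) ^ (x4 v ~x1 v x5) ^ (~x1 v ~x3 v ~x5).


A definite clause has exactly one positive literal.
Clause 1: 1 positive -> definite
Clause 2: 1 positive -> definite
Clause 3: 2 positive -> not definite
Clause 4: 0 positive -> not definite
Definite clause count = 2.

2


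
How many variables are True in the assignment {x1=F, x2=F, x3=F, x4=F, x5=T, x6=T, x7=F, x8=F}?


The weight is the number of variables assigned True.
True variables: x5, x6.
Weight = 2.

2


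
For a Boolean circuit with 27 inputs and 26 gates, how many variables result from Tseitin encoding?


The Tseitin transformation introduces one auxiliary variable per gate.
Total variables = inputs + gates = 27 + 26 = 53.

53


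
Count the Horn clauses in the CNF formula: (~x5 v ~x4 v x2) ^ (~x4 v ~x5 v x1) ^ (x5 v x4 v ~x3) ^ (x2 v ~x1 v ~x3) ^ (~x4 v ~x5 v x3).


A Horn clause has at most one positive literal.
Clause 1: 1 positive lit(s) -> Horn
Clause 2: 1 positive lit(s) -> Horn
Clause 3: 2 positive lit(s) -> not Horn
Clause 4: 1 positive lit(s) -> Horn
Clause 5: 1 positive lit(s) -> Horn
Total Horn clauses = 4.

4


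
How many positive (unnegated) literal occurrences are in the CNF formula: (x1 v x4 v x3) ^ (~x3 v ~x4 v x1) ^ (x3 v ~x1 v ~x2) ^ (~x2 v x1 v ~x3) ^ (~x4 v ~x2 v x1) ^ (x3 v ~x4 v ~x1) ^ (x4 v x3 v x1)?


Scan each clause for unnegated literals.
Clause 1: 3 positive; Clause 2: 1 positive; Clause 3: 1 positive; Clause 4: 1 positive; Clause 5: 1 positive; Clause 6: 1 positive; Clause 7: 3 positive.
Total positive literal occurrences = 11.

11


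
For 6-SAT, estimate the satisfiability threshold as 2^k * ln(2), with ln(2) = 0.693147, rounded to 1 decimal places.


Using the asymptotic formula: threshold ~ 2^k * ln(2).
2^6 = 64.
64 * 0.693147 = 44.4.

44.4


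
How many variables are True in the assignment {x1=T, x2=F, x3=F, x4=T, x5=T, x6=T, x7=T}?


The weight is the number of variables assigned True.
True variables: x1, x4, x5, x6, x7.
Weight = 5.

5


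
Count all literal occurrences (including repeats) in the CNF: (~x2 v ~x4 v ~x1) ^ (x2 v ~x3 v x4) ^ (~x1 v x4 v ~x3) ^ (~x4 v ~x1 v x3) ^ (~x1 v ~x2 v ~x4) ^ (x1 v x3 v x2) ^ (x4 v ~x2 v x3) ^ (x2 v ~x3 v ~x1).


Clause lengths: 3, 3, 3, 3, 3, 3, 3, 3.
Sum = 3 + 3 + 3 + 3 + 3 + 3 + 3 + 3 = 24.

24


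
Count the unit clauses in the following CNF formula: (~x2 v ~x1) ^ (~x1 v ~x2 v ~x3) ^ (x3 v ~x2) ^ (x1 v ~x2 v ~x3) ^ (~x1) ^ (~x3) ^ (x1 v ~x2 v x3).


A unit clause contains exactly one literal.
Unit clauses found: (~x1), (~x3).
Count = 2.

2


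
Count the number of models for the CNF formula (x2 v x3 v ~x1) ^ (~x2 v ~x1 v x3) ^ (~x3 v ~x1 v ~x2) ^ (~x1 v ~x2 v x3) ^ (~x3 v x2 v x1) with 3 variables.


Enumerate all 8 truth assignments over 3 variables.
Test each against every clause.
Satisfying assignments found: 4.

4


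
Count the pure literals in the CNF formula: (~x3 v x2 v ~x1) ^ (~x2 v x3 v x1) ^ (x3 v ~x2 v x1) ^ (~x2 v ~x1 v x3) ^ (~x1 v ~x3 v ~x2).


A pure literal appears in only one polarity across all clauses.
No pure literals found.
Count = 0.

0


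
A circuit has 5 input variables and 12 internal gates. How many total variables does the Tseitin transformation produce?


The Tseitin transformation introduces one auxiliary variable per gate.
Total variables = inputs + gates = 5 + 12 = 17.

17


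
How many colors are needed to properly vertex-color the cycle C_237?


An odd cycle cannot be 2-colored: alternating two colors around the cycle returns to the start with a conflict.
Since 237 is odd, three colors are required (and three suffice).
Chromatic number = 3.

3


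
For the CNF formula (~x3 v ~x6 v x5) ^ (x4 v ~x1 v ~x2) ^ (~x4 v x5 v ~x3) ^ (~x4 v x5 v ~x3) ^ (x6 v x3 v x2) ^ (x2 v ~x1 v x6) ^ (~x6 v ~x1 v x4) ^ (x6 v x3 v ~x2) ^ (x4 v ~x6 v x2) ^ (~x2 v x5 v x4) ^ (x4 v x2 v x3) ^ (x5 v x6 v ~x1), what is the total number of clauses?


Each group enclosed in parentheses joined by ^ is one clause.
Counting the conjuncts: 12 clauses.

12


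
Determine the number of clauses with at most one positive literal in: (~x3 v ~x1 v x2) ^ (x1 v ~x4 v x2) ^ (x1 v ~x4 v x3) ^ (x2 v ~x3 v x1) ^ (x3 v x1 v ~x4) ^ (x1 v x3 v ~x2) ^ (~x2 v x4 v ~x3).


A Horn clause has at most one positive literal.
Clause 1: 1 positive lit(s) -> Horn
Clause 2: 2 positive lit(s) -> not Horn
Clause 3: 2 positive lit(s) -> not Horn
Clause 4: 2 positive lit(s) -> not Horn
Clause 5: 2 positive lit(s) -> not Horn
Clause 6: 2 positive lit(s) -> not Horn
Clause 7: 1 positive lit(s) -> Horn
Total Horn clauses = 2.

2


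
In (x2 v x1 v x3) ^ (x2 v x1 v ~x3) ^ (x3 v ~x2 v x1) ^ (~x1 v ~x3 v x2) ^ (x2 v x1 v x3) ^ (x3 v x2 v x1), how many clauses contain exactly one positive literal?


A definite clause has exactly one positive literal.
Clause 1: 3 positive -> not definite
Clause 2: 2 positive -> not definite
Clause 3: 2 positive -> not definite
Clause 4: 1 positive -> definite
Clause 5: 3 positive -> not definite
Clause 6: 3 positive -> not definite
Definite clause count = 1.

1


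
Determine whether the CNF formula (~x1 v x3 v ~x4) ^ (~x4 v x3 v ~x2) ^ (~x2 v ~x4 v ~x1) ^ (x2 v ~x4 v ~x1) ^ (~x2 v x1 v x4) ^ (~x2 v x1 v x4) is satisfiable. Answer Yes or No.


Check all 16 possible truth assignments.
Number of satisfying assignments found: 9.
The formula is satisfiable.

Yes


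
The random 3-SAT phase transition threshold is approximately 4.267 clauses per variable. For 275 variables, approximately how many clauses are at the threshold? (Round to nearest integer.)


The 3-SAT phase transition occurs at approximately 4.267 clauses per variable.
m = 4.267 * 275 = 1173.425.
Rounded to nearest integer: 1173.

1173


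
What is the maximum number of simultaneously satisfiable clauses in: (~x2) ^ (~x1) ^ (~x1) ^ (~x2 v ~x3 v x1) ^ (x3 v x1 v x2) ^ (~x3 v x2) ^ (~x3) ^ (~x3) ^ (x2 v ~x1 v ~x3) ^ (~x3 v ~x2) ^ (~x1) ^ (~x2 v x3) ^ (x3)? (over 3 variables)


Enumerate all 8 truth assignments.
For each, count how many of the 13 clauses are satisfied.
The formula is not fully satisfiable, so the maximum is below 13.
Maximum simultaneously satisfiable clauses = 11.

11


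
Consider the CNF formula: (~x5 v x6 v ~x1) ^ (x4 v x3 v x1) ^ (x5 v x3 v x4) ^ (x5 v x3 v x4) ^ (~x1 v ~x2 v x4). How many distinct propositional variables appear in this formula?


Identify each distinct variable in the formula.
Variables found: x1, x2, x3, x4, x5, x6.
Total distinct variables = 6.

6


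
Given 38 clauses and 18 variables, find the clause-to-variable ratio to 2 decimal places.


Clause-to-variable ratio = clauses / variables.
38 / 18 = 2.11.

2.11


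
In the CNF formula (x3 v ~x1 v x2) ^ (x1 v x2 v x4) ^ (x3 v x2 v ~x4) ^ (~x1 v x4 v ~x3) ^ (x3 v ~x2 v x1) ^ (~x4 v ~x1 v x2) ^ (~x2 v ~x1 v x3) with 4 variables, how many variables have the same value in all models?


Find all satisfying assignments: 4 model(s).
Check which variables have the same value in every model.
Fixed variables: x3=T.
Backbone size = 1.

1


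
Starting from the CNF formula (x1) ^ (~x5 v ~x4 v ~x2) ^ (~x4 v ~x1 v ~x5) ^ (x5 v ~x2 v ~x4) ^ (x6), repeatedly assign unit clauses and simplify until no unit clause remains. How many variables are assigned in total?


Unit propagation repeatedly assigns the literal in any unit clause, then simplifies.
Assignments in order: x1 = T, x6 = T.
No further unit clauses remain.
Total variables assigned = 2.

2


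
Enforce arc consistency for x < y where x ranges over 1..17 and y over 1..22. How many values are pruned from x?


For the constraint x < y, x needs a supporting value in y's domain.
x can be at most 21 (one less than y's maximum).
Valid x values from domain: 17 out of 17.
Pruned = 17 - 17 = 0.

0


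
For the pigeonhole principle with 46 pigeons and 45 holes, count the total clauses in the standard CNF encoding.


The PHP encoding has two parts:
1) At-least-one-hole clauses: 46 (one per pigeon, each with 45 literals).
2) At-most-one-pigeon-per-hole clauses: 45 holes * C(46,2) = 45 * 1035 = 46575.
Total clauses = 46 + 46575 = 46621.

46621


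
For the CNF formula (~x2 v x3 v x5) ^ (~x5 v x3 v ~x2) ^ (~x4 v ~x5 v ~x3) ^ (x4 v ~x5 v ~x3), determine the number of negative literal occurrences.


Scan each clause for negated literals.
Clause 1: 1 negative; Clause 2: 2 negative; Clause 3: 3 negative; Clause 4: 2 negative.
Total negative literal occurrences = 8.

8


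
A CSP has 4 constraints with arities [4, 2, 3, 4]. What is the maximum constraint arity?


The arities are: 4, 2, 3, 4.
Scan for the maximum value.
Maximum arity = 4.

4


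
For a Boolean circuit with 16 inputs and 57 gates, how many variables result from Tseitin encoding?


The Tseitin transformation introduces one auxiliary variable per gate.
Total variables = inputs + gates = 16 + 57 = 73.

73


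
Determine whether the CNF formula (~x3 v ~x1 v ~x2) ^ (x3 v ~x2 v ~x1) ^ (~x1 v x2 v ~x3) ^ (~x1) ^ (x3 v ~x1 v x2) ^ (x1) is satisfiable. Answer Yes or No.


Check all 8 possible truth assignments.
Number of satisfying assignments found: 0.
The formula is unsatisfiable.

No


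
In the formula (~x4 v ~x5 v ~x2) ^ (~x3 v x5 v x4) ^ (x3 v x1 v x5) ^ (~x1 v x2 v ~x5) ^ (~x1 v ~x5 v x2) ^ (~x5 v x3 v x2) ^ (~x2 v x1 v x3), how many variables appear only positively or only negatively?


A pure literal appears in only one polarity across all clauses.
No pure literals found.
Count = 0.

0


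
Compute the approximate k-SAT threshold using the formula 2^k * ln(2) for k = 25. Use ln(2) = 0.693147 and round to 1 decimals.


Using the asymptotic formula: threshold ~ 2^k * ln(2).
2^25 = 33554432.
33554432 * 0.693147 = 23258153.9.

23258153.9


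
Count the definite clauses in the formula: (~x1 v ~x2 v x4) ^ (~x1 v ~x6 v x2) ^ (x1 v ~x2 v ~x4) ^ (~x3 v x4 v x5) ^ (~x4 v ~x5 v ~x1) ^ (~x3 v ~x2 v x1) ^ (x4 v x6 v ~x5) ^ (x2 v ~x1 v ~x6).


A definite clause has exactly one positive literal.
Clause 1: 1 positive -> definite
Clause 2: 1 positive -> definite
Clause 3: 1 positive -> definite
Clause 4: 2 positive -> not definite
Clause 5: 0 positive -> not definite
Clause 6: 1 positive -> definite
Clause 7: 2 positive -> not definite
Clause 8: 1 positive -> definite
Definite clause count = 5.

5


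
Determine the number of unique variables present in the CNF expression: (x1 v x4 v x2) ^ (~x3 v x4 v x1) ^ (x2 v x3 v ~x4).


Identify each distinct variable in the formula.
Variables found: x1, x2, x3, x4.
Total distinct variables = 4.

4


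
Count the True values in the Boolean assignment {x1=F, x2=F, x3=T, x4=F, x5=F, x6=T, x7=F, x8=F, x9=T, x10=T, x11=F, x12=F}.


The weight is the number of variables assigned True.
True variables: x3, x6, x9, x10.
Weight = 4.

4


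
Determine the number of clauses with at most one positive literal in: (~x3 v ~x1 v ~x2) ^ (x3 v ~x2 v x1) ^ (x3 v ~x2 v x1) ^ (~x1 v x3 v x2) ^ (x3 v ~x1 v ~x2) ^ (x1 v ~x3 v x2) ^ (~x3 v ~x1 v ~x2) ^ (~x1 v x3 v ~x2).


A Horn clause has at most one positive literal.
Clause 1: 0 positive lit(s) -> Horn
Clause 2: 2 positive lit(s) -> not Horn
Clause 3: 2 positive lit(s) -> not Horn
Clause 4: 2 positive lit(s) -> not Horn
Clause 5: 1 positive lit(s) -> Horn
Clause 6: 2 positive lit(s) -> not Horn
Clause 7: 0 positive lit(s) -> Horn
Clause 8: 1 positive lit(s) -> Horn
Total Horn clauses = 4.

4


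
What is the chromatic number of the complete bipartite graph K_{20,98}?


K_{20,98} is bipartite by definition: the two parts are independent sets, with every edge crossing between them.
Color all vertices in one part with color 1 and all vertices in the other part with color 2.
Since the graph has at least one edge, one color does not suffice.
Chromatic number = 2.

2


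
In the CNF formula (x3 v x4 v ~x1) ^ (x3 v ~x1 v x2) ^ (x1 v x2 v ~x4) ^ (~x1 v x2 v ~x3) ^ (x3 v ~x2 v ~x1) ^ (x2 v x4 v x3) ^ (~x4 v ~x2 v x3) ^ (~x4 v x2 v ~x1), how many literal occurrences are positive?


Scan each clause for unnegated literals.
Clause 1: 2 positive; Clause 2: 2 positive; Clause 3: 2 positive; Clause 4: 1 positive; Clause 5: 1 positive; Clause 6: 3 positive; Clause 7: 1 positive; Clause 8: 1 positive.
Total positive literal occurrences = 13.

13


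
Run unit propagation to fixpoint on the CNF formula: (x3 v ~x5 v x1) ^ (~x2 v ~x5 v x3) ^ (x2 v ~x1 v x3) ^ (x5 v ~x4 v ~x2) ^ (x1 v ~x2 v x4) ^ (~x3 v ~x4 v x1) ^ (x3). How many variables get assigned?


Unit propagation repeatedly assigns the literal in any unit clause, then simplifies.
Assignments in order: x3 = T.
No further unit clauses remain.
Total variables assigned = 1.

1


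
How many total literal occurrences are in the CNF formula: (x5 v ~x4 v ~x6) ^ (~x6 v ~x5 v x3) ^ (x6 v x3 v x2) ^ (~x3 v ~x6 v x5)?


Clause lengths: 3, 3, 3, 3.
Sum = 3 + 3 + 3 + 3 = 12.

12


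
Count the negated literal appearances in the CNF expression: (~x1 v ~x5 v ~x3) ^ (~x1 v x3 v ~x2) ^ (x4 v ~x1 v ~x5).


Scan each clause for negated literals.
Clause 1: 3 negative; Clause 2: 2 negative; Clause 3: 2 negative.
Total negative literal occurrences = 7.

7


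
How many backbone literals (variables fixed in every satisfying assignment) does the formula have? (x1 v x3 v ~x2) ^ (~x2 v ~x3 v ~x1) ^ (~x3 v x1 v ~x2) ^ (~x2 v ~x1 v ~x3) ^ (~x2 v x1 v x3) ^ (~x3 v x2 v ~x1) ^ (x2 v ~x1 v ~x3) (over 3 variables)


Find all satisfying assignments: 4 model(s).
Check which variables have the same value in every model.
No variable is fixed across all models.
Backbone size = 0.

0


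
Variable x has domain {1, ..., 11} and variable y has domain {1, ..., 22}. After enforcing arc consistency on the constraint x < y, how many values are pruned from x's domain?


For the constraint x < y, x needs a supporting value in y's domain.
x can be at most 21 (one less than y's maximum).
Valid x values from domain: 11 out of 11.
Pruned = 11 - 11 = 0.

0


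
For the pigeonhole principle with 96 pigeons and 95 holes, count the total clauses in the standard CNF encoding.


The PHP encoding has two parts:
1) At-least-one-hole clauses: 96 (one per pigeon, each with 95 literals).
2) At-most-one-pigeon-per-hole clauses: 95 holes * C(96,2) = 95 * 4560 = 433200.
Total clauses = 96 + 433200 = 433296.

433296


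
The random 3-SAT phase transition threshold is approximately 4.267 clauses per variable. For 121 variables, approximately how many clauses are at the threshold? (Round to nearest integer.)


The 3-SAT phase transition occurs at approximately 4.267 clauses per variable.
m = 4.267 * 121 = 516.307.
Rounded to nearest integer: 516.

516


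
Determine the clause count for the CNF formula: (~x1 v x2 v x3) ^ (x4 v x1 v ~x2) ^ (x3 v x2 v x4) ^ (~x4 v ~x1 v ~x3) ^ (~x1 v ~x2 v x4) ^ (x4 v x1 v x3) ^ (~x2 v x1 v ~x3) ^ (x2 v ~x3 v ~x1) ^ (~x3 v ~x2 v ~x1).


Each group enclosed in parentheses joined by ^ is one clause.
Counting the conjuncts: 9 clauses.

9


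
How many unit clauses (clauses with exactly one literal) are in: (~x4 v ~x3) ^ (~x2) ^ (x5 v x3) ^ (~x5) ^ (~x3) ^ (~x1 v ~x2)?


A unit clause contains exactly one literal.
Unit clauses found: (~x2), (~x5), (~x3).
Count = 3.

3


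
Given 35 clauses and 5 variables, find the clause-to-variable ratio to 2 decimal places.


Clause-to-variable ratio = clauses / variables.
35 / 5 = 7.0.

7.0


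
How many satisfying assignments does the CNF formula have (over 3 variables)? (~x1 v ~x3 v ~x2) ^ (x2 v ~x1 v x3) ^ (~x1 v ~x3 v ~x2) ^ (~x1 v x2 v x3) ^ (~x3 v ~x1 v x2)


Enumerate all 8 truth assignments over 3 variables.
Test each against every clause.
Satisfying assignments found: 5.

5


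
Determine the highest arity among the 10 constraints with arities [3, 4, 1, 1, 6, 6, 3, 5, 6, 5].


The arities are: 3, 4, 1, 1, 6, 6, 3, 5, 6, 5.
Scan for the maximum value.
Maximum arity = 6.

6


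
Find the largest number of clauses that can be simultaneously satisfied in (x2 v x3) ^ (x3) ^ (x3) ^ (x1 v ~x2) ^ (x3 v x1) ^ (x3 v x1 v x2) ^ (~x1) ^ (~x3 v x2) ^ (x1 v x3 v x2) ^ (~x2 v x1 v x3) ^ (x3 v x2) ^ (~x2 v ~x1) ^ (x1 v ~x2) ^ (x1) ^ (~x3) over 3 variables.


Enumerate all 8 truth assignments.
For each, count how many of the 15 clauses are satisfied.
The formula is not fully satisfiable, so the maximum is below 15.
Maximum simultaneously satisfiable clauses = 12.

12


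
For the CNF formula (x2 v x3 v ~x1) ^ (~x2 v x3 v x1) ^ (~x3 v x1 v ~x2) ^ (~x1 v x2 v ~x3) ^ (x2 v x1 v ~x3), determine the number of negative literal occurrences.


Scan each clause for negated literals.
Clause 1: 1 negative; Clause 2: 1 negative; Clause 3: 2 negative; Clause 4: 2 negative; Clause 5: 1 negative.
Total negative literal occurrences = 7.

7


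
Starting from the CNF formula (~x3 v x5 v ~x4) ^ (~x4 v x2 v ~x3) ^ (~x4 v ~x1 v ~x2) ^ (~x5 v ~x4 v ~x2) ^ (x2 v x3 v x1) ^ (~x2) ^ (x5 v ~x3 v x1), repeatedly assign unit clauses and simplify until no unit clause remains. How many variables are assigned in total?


Unit propagation repeatedly assigns the literal in any unit clause, then simplifies.
Assignments in order: x2 = F.
No further unit clauses remain.
Total variables assigned = 1.

1


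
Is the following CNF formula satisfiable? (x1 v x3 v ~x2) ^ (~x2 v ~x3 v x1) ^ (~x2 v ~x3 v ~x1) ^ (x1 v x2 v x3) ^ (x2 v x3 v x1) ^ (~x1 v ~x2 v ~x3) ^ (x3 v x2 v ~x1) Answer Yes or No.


Check all 8 possible truth assignments.
Number of satisfying assignments found: 3.
The formula is satisfiable.

Yes


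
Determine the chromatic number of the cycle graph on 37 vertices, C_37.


An odd cycle cannot be 2-colored: alternating two colors around the cycle returns to the start with a conflict.
Since 37 is odd, three colors are required (and three suffice).
Chromatic number = 3.

3


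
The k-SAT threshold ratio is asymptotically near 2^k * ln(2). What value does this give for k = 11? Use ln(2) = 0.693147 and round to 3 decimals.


Using the asymptotic formula: threshold ~ 2^k * ln(2).
2^11 = 2048.
2048 * 0.693147 = 1419.565.

1419.565


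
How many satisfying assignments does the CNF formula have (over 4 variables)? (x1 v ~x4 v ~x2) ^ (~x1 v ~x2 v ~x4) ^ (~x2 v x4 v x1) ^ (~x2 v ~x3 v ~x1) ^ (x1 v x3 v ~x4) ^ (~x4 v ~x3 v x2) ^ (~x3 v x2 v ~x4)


Enumerate all 16 truth assignments over 4 variables.
Test each against every clause.
Satisfying assignments found: 6.

6


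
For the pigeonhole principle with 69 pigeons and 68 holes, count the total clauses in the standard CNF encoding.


The PHP encoding has two parts:
1) At-least-one-hole clauses: 69 (one per pigeon, each with 68 literals).
2) At-most-one-pigeon-per-hole clauses: 68 holes * C(69,2) = 68 * 2346 = 159528.
Total clauses = 69 + 159528 = 159597.

159597


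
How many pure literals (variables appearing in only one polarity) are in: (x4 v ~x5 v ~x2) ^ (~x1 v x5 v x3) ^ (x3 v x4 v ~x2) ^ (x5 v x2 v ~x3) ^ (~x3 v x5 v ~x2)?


A pure literal appears in only one polarity across all clauses.
Pure literals: x1 (negative only), x4 (positive only).
Count = 2.

2


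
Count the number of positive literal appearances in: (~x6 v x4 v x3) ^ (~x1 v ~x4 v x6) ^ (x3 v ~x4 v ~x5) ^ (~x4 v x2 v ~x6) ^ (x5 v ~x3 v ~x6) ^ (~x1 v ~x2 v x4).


Scan each clause for unnegated literals.
Clause 1: 2 positive; Clause 2: 1 positive; Clause 3: 1 positive; Clause 4: 1 positive; Clause 5: 1 positive; Clause 6: 1 positive.
Total positive literal occurrences = 7.

7


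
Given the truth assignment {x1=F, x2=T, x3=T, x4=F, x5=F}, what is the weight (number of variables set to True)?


The weight is the number of variables assigned True.
True variables: x2, x3.
Weight = 2.

2


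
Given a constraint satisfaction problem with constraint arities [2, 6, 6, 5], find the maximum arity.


The arities are: 2, 6, 6, 5.
Scan for the maximum value.
Maximum arity = 6.

6


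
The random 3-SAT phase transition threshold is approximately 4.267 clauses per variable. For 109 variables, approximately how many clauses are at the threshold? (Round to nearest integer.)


The 3-SAT phase transition occurs at approximately 4.267 clauses per variable.
m = 4.267 * 109 = 465.103.
Rounded to nearest integer: 465.

465


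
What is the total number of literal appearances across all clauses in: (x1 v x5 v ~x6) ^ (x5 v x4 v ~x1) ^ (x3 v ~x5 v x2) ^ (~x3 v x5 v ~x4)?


Clause lengths: 3, 3, 3, 3.
Sum = 3 + 3 + 3 + 3 = 12.

12


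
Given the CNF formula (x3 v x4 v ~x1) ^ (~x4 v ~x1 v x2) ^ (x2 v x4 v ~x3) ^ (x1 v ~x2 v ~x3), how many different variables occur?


Identify each distinct variable in the formula.
Variables found: x1, x2, x3, x4.
Total distinct variables = 4.

4


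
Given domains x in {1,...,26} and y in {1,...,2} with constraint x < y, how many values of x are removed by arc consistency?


For the constraint x < y, x needs a supporting value in y's domain.
x can be at most 1 (one less than y's maximum).
Valid x values from domain: 1 out of 26.
Pruned = 26 - 1 = 25.

25


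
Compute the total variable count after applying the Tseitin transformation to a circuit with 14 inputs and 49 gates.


The Tseitin transformation introduces one auxiliary variable per gate.
Total variables = inputs + gates = 14 + 49 = 63.

63


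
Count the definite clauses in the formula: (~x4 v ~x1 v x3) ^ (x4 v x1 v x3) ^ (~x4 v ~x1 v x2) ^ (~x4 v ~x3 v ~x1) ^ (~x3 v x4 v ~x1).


A definite clause has exactly one positive literal.
Clause 1: 1 positive -> definite
Clause 2: 3 positive -> not definite
Clause 3: 1 positive -> definite
Clause 4: 0 positive -> not definite
Clause 5: 1 positive -> definite
Definite clause count = 3.

3


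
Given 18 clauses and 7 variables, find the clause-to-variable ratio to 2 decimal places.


Clause-to-variable ratio = clauses / variables.
18 / 7 = 2.57.

2.57


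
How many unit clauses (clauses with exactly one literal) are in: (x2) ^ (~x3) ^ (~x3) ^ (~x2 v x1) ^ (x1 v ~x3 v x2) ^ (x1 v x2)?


A unit clause contains exactly one literal.
Unit clauses found: (x2), (~x3), (~x3).
Count = 3.

3


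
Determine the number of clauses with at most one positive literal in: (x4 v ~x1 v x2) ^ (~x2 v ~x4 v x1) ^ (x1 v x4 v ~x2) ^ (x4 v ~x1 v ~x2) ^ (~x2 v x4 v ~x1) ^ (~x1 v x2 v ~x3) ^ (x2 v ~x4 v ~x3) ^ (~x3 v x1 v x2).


A Horn clause has at most one positive literal.
Clause 1: 2 positive lit(s) -> not Horn
Clause 2: 1 positive lit(s) -> Horn
Clause 3: 2 positive lit(s) -> not Horn
Clause 4: 1 positive lit(s) -> Horn
Clause 5: 1 positive lit(s) -> Horn
Clause 6: 1 positive lit(s) -> Horn
Clause 7: 1 positive lit(s) -> Horn
Clause 8: 2 positive lit(s) -> not Horn
Total Horn clauses = 5.

5


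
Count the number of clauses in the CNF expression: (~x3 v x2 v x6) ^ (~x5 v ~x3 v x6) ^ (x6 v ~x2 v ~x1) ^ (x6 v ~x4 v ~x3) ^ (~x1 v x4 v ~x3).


Each group enclosed in parentheses joined by ^ is one clause.
Counting the conjuncts: 5 clauses.

5


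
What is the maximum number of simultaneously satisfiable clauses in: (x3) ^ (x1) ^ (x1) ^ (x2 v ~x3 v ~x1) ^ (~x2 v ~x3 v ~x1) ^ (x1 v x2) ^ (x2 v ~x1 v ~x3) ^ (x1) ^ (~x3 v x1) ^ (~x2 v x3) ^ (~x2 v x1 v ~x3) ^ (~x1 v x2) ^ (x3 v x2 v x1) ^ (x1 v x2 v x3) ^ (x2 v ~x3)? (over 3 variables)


Enumerate all 8 truth assignments.
For each, count how many of the 15 clauses are satisfied.
The formula is not fully satisfiable, so the maximum is below 15.
Maximum simultaneously satisfiable clauses = 14.

14


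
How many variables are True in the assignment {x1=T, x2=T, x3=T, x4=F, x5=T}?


The weight is the number of variables assigned True.
True variables: x1, x2, x3, x5.
Weight = 4.

4


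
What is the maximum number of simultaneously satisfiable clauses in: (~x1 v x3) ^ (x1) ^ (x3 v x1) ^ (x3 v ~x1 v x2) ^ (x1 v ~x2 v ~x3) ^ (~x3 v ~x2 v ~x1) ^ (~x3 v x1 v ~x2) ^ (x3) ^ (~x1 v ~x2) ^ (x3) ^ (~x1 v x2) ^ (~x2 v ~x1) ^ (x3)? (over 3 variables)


Enumerate all 8 truth assignments.
For each, count how many of the 13 clauses are satisfied.
The formula is not fully satisfiable, so the maximum is below 13.
Maximum simultaneously satisfiable clauses = 12.

12


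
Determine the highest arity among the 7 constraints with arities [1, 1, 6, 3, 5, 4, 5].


The arities are: 1, 1, 6, 3, 5, 4, 5.
Scan for the maximum value.
Maximum arity = 6.

6


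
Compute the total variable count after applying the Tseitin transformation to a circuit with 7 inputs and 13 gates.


The Tseitin transformation introduces one auxiliary variable per gate.
Total variables = inputs + gates = 7 + 13 = 20.

20


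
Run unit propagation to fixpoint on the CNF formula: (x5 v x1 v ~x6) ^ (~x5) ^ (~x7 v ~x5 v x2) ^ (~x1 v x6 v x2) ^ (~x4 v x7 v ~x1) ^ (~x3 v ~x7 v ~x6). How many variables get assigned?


Unit propagation repeatedly assigns the literal in any unit clause, then simplifies.
Assignments in order: x5 = F.
No further unit clauses remain.
Total variables assigned = 1.

1


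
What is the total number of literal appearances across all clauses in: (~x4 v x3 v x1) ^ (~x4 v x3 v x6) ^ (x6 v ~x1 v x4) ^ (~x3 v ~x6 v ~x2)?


Clause lengths: 3, 3, 3, 3.
Sum = 3 + 3 + 3 + 3 = 12.

12


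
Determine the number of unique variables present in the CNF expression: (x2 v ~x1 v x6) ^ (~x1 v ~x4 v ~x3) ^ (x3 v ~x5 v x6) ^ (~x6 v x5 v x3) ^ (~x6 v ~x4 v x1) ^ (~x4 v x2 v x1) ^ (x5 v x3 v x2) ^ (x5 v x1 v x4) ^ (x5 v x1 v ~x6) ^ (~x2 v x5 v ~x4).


Identify each distinct variable in the formula.
Variables found: x1, x2, x3, x4, x5, x6.
Total distinct variables = 6.

6


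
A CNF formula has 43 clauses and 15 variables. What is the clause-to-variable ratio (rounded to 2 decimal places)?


Clause-to-variable ratio = clauses / variables.
43 / 15 = 2.87.

2.87


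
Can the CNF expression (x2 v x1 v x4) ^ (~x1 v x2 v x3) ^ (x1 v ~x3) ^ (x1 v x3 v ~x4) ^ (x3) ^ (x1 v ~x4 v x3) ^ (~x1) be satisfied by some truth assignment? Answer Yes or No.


Check all 16 possible truth assignments.
Number of satisfying assignments found: 0.
The formula is unsatisfiable.

No


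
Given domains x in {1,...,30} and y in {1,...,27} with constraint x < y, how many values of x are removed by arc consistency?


For the constraint x < y, x needs a supporting value in y's domain.
x can be at most 26 (one less than y's maximum).
Valid x values from domain: 26 out of 30.
Pruned = 30 - 26 = 4.

4


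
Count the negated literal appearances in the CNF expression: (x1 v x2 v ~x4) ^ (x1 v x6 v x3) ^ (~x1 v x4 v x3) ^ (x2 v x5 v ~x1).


Scan each clause for negated literals.
Clause 1: 1 negative; Clause 2: 0 negative; Clause 3: 1 negative; Clause 4: 1 negative.
Total negative literal occurrences = 3.

3


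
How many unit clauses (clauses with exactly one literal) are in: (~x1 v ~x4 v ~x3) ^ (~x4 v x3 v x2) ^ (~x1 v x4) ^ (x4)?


A unit clause contains exactly one literal.
Unit clauses found: (x4).
Count = 1.

1


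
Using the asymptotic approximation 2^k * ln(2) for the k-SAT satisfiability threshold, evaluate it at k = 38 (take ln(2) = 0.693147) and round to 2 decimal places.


Using the asymptotic formula: threshold ~ 2^k * ln(2).
2^38 = 274877906944.
274877906944 * 0.693147 = 190530796564.51.

190530796564.51


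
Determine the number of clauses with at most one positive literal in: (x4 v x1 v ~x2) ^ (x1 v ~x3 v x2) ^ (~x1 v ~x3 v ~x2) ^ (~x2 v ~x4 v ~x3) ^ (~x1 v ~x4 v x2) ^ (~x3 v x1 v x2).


A Horn clause has at most one positive literal.
Clause 1: 2 positive lit(s) -> not Horn
Clause 2: 2 positive lit(s) -> not Horn
Clause 3: 0 positive lit(s) -> Horn
Clause 4: 0 positive lit(s) -> Horn
Clause 5: 1 positive lit(s) -> Horn
Clause 6: 2 positive lit(s) -> not Horn
Total Horn clauses = 3.

3


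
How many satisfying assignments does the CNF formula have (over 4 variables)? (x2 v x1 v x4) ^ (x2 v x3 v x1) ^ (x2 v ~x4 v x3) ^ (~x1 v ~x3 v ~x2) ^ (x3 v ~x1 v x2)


Enumerate all 16 truth assignments over 4 variables.
Test each against every clause.
Satisfying assignments found: 9.

9


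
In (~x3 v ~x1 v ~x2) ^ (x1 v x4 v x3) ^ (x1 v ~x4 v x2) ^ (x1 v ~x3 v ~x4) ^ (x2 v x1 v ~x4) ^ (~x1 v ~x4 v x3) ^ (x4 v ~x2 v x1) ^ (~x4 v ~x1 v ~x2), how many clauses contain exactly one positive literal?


A definite clause has exactly one positive literal.
Clause 1: 0 positive -> not definite
Clause 2: 3 positive -> not definite
Clause 3: 2 positive -> not definite
Clause 4: 1 positive -> definite
Clause 5: 2 positive -> not definite
Clause 6: 1 positive -> definite
Clause 7: 2 positive -> not definite
Clause 8: 0 positive -> not definite
Definite clause count = 2.

2


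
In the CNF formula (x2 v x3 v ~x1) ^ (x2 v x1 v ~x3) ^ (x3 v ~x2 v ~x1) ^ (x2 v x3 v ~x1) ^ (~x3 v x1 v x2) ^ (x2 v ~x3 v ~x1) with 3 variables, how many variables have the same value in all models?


Find all satisfying assignments: 4 model(s).
Check which variables have the same value in every model.
No variable is fixed across all models.
Backbone size = 0.

0


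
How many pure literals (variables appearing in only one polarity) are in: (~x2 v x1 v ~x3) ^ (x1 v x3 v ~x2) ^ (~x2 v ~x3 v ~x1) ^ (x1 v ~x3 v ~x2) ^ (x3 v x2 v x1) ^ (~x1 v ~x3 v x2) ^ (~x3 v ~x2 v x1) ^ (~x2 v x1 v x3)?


A pure literal appears in only one polarity across all clauses.
No pure literals found.
Count = 0.

0


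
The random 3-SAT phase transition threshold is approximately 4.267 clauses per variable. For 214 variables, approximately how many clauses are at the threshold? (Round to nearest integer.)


The 3-SAT phase transition occurs at approximately 4.267 clauses per variable.
m = 4.267 * 214 = 913.138.
Rounded to nearest integer: 913.

913


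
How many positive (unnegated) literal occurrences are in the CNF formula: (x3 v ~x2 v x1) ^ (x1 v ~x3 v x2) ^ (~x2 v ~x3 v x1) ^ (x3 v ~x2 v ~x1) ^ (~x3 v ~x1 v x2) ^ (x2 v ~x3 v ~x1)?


Scan each clause for unnegated literals.
Clause 1: 2 positive; Clause 2: 2 positive; Clause 3: 1 positive; Clause 4: 1 positive; Clause 5: 1 positive; Clause 6: 1 positive.
Total positive literal occurrences = 8.

8
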